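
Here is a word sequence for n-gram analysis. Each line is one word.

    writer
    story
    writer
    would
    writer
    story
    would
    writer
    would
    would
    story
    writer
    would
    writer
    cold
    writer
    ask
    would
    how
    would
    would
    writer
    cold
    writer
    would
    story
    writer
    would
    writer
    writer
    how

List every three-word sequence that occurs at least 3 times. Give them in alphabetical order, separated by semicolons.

story writer would; writer would writer

Trigram counts meeting the condition (at least 3 times):
  story writer would: 3
  writer would writer: 3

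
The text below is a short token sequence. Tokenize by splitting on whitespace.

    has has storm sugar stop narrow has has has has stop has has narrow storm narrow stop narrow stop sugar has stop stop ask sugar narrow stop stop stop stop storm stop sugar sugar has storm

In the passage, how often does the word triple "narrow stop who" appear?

Scanning the 34 overlapping trigram windows for "narrow stop who":
  (none found)

0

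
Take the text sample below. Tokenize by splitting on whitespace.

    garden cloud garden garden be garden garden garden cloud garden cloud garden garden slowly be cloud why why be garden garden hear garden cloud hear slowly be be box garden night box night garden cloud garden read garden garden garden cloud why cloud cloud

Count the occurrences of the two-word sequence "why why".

Scanning the 43 overlapping bigram windows for "why why":
  position 17–18: why why

1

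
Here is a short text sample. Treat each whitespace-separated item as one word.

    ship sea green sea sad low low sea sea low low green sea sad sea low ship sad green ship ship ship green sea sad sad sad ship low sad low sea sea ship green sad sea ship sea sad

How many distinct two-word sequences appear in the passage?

40 tokens → 39 bigram windows in total.
Repeated bigrams (each contributes count−1 duplicates):
  sea sad: 4
  green sea: 3
  low low: 2
  low sea: 2
  sad low: 2
  sad sad: 2
  sad sea: 2
  sea low: 2
  … (5 more repeated)
16 duplicate windows → 39 − 16 = 23 distinct.

23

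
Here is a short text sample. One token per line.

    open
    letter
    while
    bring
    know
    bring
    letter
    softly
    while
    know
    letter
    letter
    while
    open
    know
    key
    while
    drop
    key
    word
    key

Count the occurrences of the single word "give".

0

Scanning the 21 tokens for "give":
  (none found)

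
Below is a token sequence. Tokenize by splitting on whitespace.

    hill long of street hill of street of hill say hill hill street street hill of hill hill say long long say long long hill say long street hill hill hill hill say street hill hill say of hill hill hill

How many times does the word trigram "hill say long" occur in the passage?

Scanning the 39 overlapping trigram windows for "hill say long":
  position 18–20: hill say long
  position 25–27: hill say long

2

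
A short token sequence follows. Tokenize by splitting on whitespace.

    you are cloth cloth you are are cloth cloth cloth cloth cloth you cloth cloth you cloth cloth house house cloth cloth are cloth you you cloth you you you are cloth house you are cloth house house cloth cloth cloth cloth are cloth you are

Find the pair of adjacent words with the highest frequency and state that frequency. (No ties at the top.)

"cloth cloth", 11 times

Bigram frequencies (highest first):
  cloth cloth: 11
  are cloth: 6
  cloth you: 6
  you are: 5
  you cloth: 3
  cloth house: 3
  … (6 more, each ≤ 3)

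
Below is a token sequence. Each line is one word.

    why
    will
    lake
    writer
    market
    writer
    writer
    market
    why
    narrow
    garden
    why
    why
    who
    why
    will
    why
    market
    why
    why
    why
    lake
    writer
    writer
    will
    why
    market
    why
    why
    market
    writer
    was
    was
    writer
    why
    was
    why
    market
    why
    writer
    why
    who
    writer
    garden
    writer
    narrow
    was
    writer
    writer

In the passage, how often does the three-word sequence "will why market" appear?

2

Scanning the 47 overlapping trigram windows for "will why market":
  position 16–18: will why market
  position 25–27: will why market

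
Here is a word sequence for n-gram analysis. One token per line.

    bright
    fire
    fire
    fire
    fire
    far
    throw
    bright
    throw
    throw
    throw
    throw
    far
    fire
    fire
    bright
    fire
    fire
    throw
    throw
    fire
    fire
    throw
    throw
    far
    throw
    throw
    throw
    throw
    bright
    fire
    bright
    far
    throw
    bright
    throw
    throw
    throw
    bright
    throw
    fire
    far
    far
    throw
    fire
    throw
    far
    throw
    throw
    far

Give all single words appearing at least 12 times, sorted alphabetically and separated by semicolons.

fire; throw

Unigram counts meeting the condition (at least 12 times):
  fire: 13
  throw: 22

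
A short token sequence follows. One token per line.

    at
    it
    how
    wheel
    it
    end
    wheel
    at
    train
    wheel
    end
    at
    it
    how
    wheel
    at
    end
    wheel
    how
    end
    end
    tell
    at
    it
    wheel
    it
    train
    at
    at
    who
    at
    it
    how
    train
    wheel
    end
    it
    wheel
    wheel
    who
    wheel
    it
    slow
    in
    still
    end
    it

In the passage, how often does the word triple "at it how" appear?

Scanning the 45 overlapping trigram windows for "at it how":
  position 1–3: at it how
  position 12–14: at it how
  position 31–33: at it how

3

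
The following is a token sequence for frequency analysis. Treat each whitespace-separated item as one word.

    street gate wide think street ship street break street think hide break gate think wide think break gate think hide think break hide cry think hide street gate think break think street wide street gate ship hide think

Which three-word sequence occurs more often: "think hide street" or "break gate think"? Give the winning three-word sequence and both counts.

"break gate think" (2 vs 1)

"think hide street": 1 occurrence
"break gate think": 2 occurrences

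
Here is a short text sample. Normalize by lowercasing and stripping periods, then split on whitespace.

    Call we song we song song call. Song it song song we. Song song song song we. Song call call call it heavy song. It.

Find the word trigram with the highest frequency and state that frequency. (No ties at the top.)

Trigram frequencies (highest first):
  song we song: 3
  we song song: 2
  song song we: 2
  song song song: 2
  call we song: 1
  we song we: 1
  … (12 more, each ≤ 1)

"song we song", 3 times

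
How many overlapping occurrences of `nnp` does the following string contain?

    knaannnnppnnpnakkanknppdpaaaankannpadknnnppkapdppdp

Sliding a length-3 window over the 51 characters (49 positions):
  position 7–9: nnp
  position 11–13: nnp
  position 33–35: nnp
  position 40–42: nnp

4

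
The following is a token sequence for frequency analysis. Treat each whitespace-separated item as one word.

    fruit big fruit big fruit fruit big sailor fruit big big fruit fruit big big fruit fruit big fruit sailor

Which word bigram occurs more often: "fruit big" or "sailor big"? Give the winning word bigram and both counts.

"fruit big" (6 vs 0)

"fruit big": 6 occurrences
"sailor big": 0 occurrences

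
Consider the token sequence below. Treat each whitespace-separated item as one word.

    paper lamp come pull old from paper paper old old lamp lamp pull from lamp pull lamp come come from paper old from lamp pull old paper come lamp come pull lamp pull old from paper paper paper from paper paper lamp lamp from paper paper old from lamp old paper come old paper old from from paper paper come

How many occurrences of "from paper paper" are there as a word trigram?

5

Scanning the 58 overlapping trigram windows for "from paper paper":
  position 6–8: from paper paper
  position 35–37: from paper paper
  position 39–41: from paper paper
  position 44–46: from paper paper
  position 57–59: from paper paper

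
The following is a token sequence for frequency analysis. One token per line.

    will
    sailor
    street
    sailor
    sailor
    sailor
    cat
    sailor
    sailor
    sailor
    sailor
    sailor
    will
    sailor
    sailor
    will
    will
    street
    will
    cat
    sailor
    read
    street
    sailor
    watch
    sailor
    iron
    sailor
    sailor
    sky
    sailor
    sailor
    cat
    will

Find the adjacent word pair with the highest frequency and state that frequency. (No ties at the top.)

"sailor sailor", 9 times

Bigram frequencies (highest first):
  sailor sailor: 9
  will sailor: 2
  street sailor: 2
  sailor cat: 2
  cat sailor: 2
  sailor will: 2
  … (14 more, each ≤ 1)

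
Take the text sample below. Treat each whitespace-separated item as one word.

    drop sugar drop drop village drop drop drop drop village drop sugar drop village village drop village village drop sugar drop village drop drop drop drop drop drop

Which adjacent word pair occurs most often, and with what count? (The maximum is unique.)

"drop drop", 9 times

Bigram frequencies (highest first):
  drop drop: 9
  drop village: 5
  village drop: 5
  drop sugar: 3
  sugar drop: 3
  village village: 2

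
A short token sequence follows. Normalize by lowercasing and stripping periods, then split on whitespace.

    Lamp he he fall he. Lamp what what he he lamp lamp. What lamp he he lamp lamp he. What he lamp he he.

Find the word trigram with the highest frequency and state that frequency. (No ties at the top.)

"lamp he he", 3 times

Trigram frequencies (highest first):
  lamp he he: 3
  he he lamp: 2
  he lamp lamp: 2
  he he fall: 1
  he fall he: 1
  fall he lamp: 1
  … (12 more, each ≤ 1)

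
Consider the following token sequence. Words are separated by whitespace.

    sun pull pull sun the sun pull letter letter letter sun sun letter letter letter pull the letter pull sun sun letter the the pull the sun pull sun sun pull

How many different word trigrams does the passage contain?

25

31 tokens → 29 trigram windows in total.
Repeated trigrams (each contributes count−1 duplicates):
  letter letter letter: 2
  pull sun sun: 2
  sun sun letter: 2
  the sun pull: 2
4 duplicate windows → 29 − 4 = 25 distinct.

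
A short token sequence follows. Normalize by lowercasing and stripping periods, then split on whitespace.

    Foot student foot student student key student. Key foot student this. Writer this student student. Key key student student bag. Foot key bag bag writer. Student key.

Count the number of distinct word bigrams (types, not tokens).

27 tokens → 26 bigram windows in total.
Repeated bigrams (each contributes count−1 duplicates):
  student key: 4
  foot student: 3
  student student: 3
  key student: 2
8 duplicate windows → 26 − 8 = 18 distinct.

18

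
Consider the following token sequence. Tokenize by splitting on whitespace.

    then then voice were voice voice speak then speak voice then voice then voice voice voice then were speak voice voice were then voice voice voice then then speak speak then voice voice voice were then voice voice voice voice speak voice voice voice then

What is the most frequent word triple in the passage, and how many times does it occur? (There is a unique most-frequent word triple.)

"voice voice voice", 6 times

Trigram frequencies (highest first):
  voice voice voice: 6
  then voice voice: 4
  voice voice then: 3
  voice voice speak: 2
  voice then voice: 2
  speak voice voice: 2
  … (21 more, each ≤ 2)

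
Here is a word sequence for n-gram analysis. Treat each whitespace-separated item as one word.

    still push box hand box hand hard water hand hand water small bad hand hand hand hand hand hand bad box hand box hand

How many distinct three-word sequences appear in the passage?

17

24 tokens → 22 trigram windows in total.
Repeated trigrams (each contributes count−1 duplicates):
  hand hand hand: 4
  box hand box: 2
  hand box hand: 2
5 duplicate windows → 22 − 5 = 17 distinct.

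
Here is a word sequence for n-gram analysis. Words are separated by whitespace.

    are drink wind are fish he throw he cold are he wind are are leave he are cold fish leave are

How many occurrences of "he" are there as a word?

4

Scanning the 21 tokens for "he":
  position 6: he
  position 8: he
  position 11: he
  position 16: he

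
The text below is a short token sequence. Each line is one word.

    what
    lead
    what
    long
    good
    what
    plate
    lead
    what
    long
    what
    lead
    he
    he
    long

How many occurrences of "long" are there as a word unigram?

Scanning the 15 tokens for "long":
  position 4: long
  position 10: long
  position 15: long

3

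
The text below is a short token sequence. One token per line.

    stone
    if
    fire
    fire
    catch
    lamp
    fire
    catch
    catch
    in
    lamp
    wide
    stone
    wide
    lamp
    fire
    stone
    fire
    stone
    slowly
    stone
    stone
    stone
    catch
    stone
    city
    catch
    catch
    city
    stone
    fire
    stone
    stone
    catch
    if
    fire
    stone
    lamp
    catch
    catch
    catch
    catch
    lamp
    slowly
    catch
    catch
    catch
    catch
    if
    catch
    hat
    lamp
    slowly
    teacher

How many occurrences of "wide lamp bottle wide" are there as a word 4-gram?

Scanning the 51 overlapping 4-gram windows for "wide lamp bottle wide":
  (none found)

0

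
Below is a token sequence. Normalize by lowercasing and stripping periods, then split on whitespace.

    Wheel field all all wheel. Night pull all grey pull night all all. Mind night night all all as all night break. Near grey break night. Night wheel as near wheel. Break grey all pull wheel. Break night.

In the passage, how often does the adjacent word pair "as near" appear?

Scanning the 37 overlapping bigram windows for "as near":
  position 29–30: as near

1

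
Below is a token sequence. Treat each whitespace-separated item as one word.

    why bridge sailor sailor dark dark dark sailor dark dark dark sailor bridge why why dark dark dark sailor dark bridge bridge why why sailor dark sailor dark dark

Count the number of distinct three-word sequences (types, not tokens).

29 tokens → 27 trigram windows in total.
Repeated trigrams (each contributes count−1 duplicates):
  dark dark dark: 3
  dark dark sailor: 3
  dark sailor dark: 3
  sailor dark dark: 3
  bridge why why: 2
9 duplicate windows → 27 − 9 = 18 distinct.

18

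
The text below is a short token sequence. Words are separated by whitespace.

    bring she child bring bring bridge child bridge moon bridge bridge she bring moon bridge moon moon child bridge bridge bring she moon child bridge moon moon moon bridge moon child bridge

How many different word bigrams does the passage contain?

17

32 tokens → 31 bigram windows in total.
Repeated bigrams (each contributes count−1 duplicates):
  bridge moon: 4
  child bridge: 4
  moon bridge: 3
  moon child: 3
  moon moon: 3
  bridge bridge: 2
  bring she: 2
14 duplicate windows → 31 − 14 = 17 distinct.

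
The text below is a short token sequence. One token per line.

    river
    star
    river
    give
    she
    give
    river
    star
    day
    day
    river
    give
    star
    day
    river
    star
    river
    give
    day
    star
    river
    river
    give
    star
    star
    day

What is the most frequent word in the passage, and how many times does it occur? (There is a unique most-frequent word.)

"river", 8 times

Unigram frequencies (highest first):
  river: 8
  star: 7
  give: 5
  day: 5
  she: 1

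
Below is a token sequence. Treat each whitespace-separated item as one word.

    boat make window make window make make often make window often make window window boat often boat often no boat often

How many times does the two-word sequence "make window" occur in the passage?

Scanning the 20 overlapping bigram windows for "make window":
  position 2–3: make window
  position 4–5: make window
  position 9–10: make window
  position 12–13: make window

4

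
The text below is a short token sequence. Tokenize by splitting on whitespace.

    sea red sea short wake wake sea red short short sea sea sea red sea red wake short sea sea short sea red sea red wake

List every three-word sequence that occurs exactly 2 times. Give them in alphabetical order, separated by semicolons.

red sea red; sea red wake; short sea sea

Trigram counts meeting the condition (exactly 2 times):
  red sea red: 2
  sea red wake: 2
  short sea sea: 2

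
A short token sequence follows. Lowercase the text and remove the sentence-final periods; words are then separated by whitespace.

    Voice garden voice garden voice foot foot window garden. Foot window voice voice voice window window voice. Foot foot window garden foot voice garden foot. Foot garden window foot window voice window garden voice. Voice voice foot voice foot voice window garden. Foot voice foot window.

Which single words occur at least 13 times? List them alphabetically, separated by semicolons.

foot; voice

Unigram counts meeting the condition (at least 13 times):
  foot: 13
  voice: 15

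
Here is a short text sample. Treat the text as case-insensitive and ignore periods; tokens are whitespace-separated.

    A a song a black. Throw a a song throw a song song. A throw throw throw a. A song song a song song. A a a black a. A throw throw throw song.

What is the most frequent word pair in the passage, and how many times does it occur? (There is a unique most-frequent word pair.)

Bigram frequencies (highest first):
  a a: 6
  a song: 5
  song a: 4
  throw throw: 4
  throw a: 3
  song song: 3
  … (6 more, each ≤ 2)

"a a", 6 times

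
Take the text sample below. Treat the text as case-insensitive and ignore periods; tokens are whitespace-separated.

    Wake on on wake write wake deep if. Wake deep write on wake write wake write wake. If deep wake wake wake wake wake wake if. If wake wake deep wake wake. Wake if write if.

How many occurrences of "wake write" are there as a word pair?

3

Scanning the 35 overlapping bigram windows for "wake write":
  position 4–5: wake write
  position 13–14: wake write
  position 15–16: wake write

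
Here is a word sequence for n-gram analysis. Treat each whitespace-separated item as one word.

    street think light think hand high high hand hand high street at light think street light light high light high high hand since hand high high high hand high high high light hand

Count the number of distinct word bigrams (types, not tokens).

19

33 tokens → 32 bigram windows in total.
Repeated bigrams (each contributes count−1 duplicates):
  high high: 6
  hand high: 4
  high hand: 3
  high light: 2
  light high: 2
  light think: 2
13 duplicate windows → 32 − 13 = 19 distinct.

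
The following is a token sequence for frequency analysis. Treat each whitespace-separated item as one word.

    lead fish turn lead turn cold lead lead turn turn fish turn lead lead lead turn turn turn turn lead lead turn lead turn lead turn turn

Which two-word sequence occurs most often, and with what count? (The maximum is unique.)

Bigram frequencies (highest first):
  lead turn: 6
  turn lead: 5
  turn turn: 5
  lead lead: 4
  fish turn: 2
  lead fish: 1
  … (3 more, each ≤ 1)

"lead turn", 6 times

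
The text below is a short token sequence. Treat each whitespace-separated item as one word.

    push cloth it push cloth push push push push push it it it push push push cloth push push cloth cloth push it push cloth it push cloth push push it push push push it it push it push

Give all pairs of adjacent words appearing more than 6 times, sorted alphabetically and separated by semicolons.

Bigram counts meeting the condition (more than 6 times):
  it push: 7
  push push: 10

it push; push push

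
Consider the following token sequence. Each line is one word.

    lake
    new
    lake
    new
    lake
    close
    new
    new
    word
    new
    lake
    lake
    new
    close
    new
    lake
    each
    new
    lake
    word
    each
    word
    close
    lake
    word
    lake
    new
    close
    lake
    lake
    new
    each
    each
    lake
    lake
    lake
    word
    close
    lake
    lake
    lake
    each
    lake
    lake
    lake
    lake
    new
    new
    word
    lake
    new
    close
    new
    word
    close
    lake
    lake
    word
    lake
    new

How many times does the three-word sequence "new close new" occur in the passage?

Scanning the 58 overlapping trigram windows for "new close new":
  position 13–15: new close new
  position 51–53: new close new

2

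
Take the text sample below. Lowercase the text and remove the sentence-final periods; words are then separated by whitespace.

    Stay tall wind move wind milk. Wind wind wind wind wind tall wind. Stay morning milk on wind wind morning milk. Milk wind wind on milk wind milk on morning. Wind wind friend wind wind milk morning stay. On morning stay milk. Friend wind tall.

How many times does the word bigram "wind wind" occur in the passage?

8

Scanning the 44 overlapping bigram windows for "wind wind":
  position 7–8: wind wind
  position 8–9: wind wind
  position 9–10: wind wind
  position 10–11: wind wind
  position 18–19: wind wind
  position 23–24: wind wind
  position 31–32: wind wind
  position 34–35: wind wind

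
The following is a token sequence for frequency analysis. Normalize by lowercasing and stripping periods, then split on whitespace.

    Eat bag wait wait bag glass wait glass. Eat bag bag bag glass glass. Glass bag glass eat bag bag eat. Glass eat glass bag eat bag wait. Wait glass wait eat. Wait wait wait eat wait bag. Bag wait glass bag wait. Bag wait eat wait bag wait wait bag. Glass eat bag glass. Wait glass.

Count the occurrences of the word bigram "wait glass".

4

Scanning the 56 overlapping bigram windows for "wait glass":
  position 7–8: wait glass
  position 29–30: wait glass
  position 40–41: wait glass
  position 56–57: wait glass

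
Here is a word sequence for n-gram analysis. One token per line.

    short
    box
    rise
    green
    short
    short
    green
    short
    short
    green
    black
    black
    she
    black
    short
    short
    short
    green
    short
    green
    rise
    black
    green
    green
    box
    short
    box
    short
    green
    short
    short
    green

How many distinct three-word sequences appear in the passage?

23

32 tokens → 30 trigram windows in total.
Repeated trigrams (each contributes count−1 duplicates):
  short short green: 4
  green short short: 3
  short green short: 3
7 duplicate windows → 30 − 7 = 23 distinct.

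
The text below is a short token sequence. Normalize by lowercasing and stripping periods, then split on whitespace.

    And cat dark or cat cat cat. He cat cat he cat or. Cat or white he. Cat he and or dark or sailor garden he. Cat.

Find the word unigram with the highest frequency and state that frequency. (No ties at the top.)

Unigram frequencies (highest first):
  cat: 10
  or: 5
  he: 5
  and: 2
  dark: 2
  white: 1
  … (2 more, each ≤ 1)

"cat", 10 times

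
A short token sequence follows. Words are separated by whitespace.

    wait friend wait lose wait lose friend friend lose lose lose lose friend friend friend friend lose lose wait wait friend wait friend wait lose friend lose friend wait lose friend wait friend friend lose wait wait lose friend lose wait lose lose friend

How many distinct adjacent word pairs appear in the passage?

44 tokens → 43 bigram windows in total.
Repeated bigrams (each contributes count−1 duplicates):
  lose friend: 7
  wait lose: 6
  friend friend: 5
  friend lose: 5
  friend wait: 5
  lose lose: 5
  lose wait: 4
  wait friend: 4
  … (1 more repeated)
34 duplicate windows → 43 − 34 = 9 distinct.

9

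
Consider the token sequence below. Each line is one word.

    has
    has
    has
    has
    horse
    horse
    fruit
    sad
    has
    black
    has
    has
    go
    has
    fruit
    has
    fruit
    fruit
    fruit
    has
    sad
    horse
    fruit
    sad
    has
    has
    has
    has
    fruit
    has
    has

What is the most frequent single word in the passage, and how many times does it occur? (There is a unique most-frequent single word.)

"has", 16 times

Unigram frequencies (highest first):
  has: 16
  fruit: 7
  horse: 3
  sad: 3
  black: 1
  go: 1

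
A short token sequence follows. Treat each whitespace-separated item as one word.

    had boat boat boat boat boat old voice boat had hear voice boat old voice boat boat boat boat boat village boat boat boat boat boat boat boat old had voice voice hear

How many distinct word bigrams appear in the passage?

33 tokens → 32 bigram windows in total.
Repeated bigrams (each contributes count−1 duplicates):
  boat boat: 14
  boat old: 3
  voice boat: 3
  old voice: 2
18 duplicate windows → 32 − 18 = 14 distinct.

14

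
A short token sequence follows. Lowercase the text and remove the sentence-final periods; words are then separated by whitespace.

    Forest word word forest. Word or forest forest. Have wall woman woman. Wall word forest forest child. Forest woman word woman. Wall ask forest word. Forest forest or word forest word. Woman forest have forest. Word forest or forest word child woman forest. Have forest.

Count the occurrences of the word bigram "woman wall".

2

Scanning the 44 overlapping bigram windows for "woman wall":
  position 12–13: woman wall
  position 21–22: woman wall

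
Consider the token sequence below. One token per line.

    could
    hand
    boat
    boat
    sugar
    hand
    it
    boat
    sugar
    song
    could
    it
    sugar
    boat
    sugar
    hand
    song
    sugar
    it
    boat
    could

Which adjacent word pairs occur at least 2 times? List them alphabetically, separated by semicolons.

Bigram counts meeting the condition (at least 2 times):
  boat sugar: 3
  it boat: 2
  sugar hand: 2

boat sugar; it boat; sugar hand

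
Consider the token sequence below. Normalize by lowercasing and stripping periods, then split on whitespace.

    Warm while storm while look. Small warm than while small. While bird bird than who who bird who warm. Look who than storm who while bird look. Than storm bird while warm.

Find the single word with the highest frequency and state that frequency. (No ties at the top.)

"while", 6 times

Unigram frequencies (highest first):
  while: 6
  bird: 5
  who: 5
  warm: 4
  than: 4
  storm: 3
  … (2 more, each ≤ 3)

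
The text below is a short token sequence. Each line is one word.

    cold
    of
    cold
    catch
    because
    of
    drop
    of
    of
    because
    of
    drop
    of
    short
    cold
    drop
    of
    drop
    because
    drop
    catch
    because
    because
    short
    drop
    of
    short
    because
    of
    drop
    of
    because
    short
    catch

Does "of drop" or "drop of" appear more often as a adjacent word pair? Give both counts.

"drop of" (5 vs 4)

"of drop": 4 occurrences
"drop of": 5 occurrences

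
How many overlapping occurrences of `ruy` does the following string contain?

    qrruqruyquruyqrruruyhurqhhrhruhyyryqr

Sliding a length-3 window over the 37 characters (35 positions):
  position 6–8: ruy
  position 11–13: ruy
  position 18–20: ruy

3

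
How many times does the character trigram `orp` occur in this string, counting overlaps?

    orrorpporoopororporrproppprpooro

Sliding a length-3 window over the 32 characters (30 positions):
  position 4–6: orp
  position 15–17: orp

2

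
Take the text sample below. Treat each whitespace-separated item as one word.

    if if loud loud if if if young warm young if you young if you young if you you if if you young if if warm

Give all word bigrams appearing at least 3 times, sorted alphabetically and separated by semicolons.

if if; if you; you young; young if

Bigram counts meeting the condition (at least 3 times):
  if if: 5
  if you: 4
  you young: 3
  young if: 4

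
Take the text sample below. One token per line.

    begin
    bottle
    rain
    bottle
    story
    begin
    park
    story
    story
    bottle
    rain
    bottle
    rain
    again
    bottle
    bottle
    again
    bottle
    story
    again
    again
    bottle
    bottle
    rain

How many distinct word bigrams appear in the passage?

24 tokens → 23 bigram windows in total.
Repeated bigrams (each contributes count−1 duplicates):
  bottle rain: 4
  again bottle: 3
  bottle bottle: 2
  bottle story: 2
  rain bottle: 2
8 duplicate windows → 23 − 8 = 15 distinct.

15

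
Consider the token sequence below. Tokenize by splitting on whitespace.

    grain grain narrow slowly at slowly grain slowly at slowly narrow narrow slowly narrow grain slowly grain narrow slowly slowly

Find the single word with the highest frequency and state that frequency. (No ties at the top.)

Unigram frequencies (highest first):
  slowly: 8
  grain: 5
  narrow: 5
  at: 2

"slowly", 8 times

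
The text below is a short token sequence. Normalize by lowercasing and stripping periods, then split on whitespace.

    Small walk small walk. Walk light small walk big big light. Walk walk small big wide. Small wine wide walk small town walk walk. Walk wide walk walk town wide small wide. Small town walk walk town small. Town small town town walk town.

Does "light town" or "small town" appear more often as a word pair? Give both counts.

"light town": 0 occurrences
"small town": 4 occurrences

"small town" (4 vs 0)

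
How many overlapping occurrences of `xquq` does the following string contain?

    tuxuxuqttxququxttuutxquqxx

2

Sliding a length-4 window over the 26 characters (23 positions):
  position 10–13: xquq
  position 21–24: xquq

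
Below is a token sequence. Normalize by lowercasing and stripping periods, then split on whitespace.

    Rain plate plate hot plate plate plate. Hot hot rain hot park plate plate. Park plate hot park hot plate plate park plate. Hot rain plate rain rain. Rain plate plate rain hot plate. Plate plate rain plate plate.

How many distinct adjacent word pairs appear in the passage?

13

39 tokens → 38 bigram windows in total.
Repeated bigrams (each contributes count−1 duplicates):
  plate plate: 9
  plate hot: 4
  rain plate: 4
  hot plate: 3
  park plate: 3
  plate rain: 3
  hot park: 2
  hot rain: 2
  … (3 more repeated)
25 duplicate windows → 38 − 25 = 13 distinct.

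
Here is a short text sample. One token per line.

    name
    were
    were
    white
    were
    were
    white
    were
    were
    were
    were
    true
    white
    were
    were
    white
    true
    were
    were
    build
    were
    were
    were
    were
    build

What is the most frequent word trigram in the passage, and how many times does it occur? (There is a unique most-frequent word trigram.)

Trigram frequencies (highest first):
  were were were: 4
  were were white: 3
  white were were: 3
  were white were: 2
  were were build: 2
  name were were: 1
  … (8 more, each ≤ 1)

"were were were", 4 times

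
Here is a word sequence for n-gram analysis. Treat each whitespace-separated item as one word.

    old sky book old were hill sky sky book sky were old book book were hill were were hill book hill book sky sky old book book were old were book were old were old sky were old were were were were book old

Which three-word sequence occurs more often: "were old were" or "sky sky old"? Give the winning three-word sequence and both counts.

"were old were": 3 occurrences
"sky sky old": 1 occurrence

"were old were" (3 vs 1)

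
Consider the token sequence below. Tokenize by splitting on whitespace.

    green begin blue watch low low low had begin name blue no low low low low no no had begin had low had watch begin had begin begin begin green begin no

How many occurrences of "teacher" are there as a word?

0

Scanning the 32 tokens for "teacher":
  (none found)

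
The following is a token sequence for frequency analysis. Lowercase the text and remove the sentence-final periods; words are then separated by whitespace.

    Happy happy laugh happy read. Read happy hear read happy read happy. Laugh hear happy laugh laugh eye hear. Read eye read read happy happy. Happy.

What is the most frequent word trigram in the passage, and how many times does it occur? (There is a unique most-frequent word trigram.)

"read read happy", 2 times

Trigram frequencies (highest first):
  read read happy: 2
  happy happy laugh: 1
  happy laugh happy: 1
  laugh happy read: 1
  happy read read: 1
  read happy hear: 1
  … (17 more, each ≤ 1)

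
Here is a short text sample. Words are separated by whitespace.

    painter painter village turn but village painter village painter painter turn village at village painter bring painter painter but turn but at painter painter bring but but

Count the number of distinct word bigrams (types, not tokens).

27 tokens → 26 bigram windows in total.
Repeated bigrams (each contributes count−1 duplicates):
  painter painter: 4
  village painter: 3
  painter bring: 2
  painter village: 2
  turn but: 2
8 duplicate windows → 26 − 8 = 18 distinct.

18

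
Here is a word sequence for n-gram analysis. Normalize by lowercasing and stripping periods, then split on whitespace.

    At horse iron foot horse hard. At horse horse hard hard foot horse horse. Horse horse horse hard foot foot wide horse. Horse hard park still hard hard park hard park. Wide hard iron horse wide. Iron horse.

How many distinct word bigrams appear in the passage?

38 tokens → 37 bigram windows in total.
Repeated bigrams (each contributes count−1 duplicates):
  horse horse: 6
  horse hard: 4
  hard park: 3
  at horse: 2
  foot horse: 2
  hard foot: 2
  hard hard: 2
  iron horse: 2
15 duplicate windows → 37 − 15 = 22 distinct.

22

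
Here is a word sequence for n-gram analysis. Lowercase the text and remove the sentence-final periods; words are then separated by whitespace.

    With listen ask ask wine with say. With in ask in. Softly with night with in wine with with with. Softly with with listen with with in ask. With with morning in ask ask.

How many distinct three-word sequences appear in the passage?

31

34 tokens → 32 trigram windows in total.
Repeated trigrams (each contributes count−1 duplicates):
  with in ask: 2
1 duplicate windows → 32 − 1 = 31 distinct.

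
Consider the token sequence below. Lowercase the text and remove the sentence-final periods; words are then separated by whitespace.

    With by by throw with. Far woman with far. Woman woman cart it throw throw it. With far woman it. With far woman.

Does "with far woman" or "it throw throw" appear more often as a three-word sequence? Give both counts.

"with far woman": 4 occurrences
"it throw throw": 1 occurrence

"with far woman" (4 vs 1)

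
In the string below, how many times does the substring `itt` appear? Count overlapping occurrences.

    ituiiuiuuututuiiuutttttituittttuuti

Sliding a length-3 window over the 35 characters (33 positions):
  position 27–29: itt

1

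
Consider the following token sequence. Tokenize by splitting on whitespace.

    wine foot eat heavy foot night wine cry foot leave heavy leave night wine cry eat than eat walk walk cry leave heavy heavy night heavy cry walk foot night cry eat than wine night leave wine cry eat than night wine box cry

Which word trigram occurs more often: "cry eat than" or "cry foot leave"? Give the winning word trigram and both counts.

"cry eat than": 3 occurrences
"cry foot leave": 1 occurrence

"cry eat than" (3 vs 1)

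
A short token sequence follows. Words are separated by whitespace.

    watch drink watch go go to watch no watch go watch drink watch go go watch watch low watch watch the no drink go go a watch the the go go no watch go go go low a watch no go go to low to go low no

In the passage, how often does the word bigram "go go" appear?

Scanning the 47 overlapping bigram windows for "go go":
  position 4–5: go go
  position 14–15: go go
  position 24–25: go go
  position 30–31: go go
  position 34–35: go go
  position 35–36: go go
  position 41–42: go go

7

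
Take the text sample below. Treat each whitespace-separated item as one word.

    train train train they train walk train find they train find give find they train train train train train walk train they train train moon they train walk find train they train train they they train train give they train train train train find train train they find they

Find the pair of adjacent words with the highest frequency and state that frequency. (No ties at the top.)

Bigram frequencies (highest first):
  train train: 13
  they train: 8
  train they: 5
  train walk: 3
  train find: 3
  find they: 3
  … (11 more, each ≤ 2)

"train train", 13 times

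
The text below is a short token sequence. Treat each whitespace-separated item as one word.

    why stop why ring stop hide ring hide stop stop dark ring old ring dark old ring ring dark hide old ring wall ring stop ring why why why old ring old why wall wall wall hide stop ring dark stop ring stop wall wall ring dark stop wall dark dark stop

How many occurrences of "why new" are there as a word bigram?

0

Scanning the 51 overlapping bigram windows for "why new":
  (none found)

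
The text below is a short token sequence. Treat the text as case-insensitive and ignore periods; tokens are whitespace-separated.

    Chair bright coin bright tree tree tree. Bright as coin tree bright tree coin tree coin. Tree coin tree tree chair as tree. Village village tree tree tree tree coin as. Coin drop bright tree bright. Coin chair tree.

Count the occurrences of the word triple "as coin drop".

Scanning the 37 overlapping trigram windows for "as coin drop":
  position 31–33: as coin drop

1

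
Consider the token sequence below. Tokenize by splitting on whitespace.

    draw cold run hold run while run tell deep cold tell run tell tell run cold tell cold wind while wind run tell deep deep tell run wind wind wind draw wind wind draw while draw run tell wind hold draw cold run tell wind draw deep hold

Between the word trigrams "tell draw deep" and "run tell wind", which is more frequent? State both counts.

"tell draw deep": 0 occurrences
"run tell wind": 2 occurrences

"run tell wind" (2 vs 0)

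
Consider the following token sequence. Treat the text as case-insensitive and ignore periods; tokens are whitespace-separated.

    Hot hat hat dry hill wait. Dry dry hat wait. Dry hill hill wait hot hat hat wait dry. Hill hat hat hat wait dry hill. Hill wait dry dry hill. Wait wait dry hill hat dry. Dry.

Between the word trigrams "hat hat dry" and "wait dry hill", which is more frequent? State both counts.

"hat hat dry": 1 occurrence
"wait dry hill": 4 occurrences

"wait dry hill" (4 vs 1)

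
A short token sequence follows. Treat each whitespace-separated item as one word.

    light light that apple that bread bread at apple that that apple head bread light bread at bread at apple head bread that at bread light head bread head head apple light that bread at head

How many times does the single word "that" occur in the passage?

6

Scanning the 36 tokens for "that":
  position 3: that
  position 5: that
  position 10: that
  position 11: that
  position 23: that
  position 33: that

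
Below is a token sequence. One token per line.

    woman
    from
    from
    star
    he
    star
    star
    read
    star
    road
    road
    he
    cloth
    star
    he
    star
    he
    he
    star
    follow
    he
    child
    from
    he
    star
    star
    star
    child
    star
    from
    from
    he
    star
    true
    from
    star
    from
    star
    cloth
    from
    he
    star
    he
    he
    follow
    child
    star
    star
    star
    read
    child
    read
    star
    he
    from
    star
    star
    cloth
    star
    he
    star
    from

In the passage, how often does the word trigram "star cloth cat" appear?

0

Scanning the 60 overlapping trigram windows for "star cloth cat":
  (none found)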